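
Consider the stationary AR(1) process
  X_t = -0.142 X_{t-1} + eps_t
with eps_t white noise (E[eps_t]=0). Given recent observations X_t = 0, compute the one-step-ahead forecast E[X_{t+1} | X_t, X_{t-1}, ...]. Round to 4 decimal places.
E[X_{t+1} \mid \mathcal F_t] = 0.0000

For an AR(p) model X_t = c + sum_i phi_i X_{t-i} + eps_t, the
one-step-ahead conditional mean is
  E[X_{t+1} | X_t, ...] = c + sum_i phi_i X_{t+1-i}.
Substitute known values:
  E[X_{t+1} | ...] = (-0.142) * (0)
                   = 0.0000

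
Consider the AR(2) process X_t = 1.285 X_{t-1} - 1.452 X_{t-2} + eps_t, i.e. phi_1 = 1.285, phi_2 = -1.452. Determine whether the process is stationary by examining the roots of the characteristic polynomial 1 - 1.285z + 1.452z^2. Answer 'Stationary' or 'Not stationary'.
\text{Not stationary}

The AR(p) characteristic polynomial is P(z) = 1 - 1.285z + 1.452z^2.
Stationarity requires all roots to lie outside the unit circle, i.e. |z| > 1 for every root.
Set 1 + (-1.285) z + (1.452) z^2 = 0, i.e. a z^2 + b z + c = 0 with a = 1.452, b = -1.285, c = 1.
Discriminant D = b^2 - 4ac = (-1.285)^2 - 4*(1.452)*1 = 1.651225 - (5.808) = -4.156775.
D < 0, so the roots are the complex-conjugate pair z = (-b +/- i sqrt(-D)) / (2a) = 0.4425 +/- 0.7021i.
For a conjugate pair |z|^2 = z * conj(z) = (product of roots) = c/a = 1/(1.452) = 0.688705, so |z| = sqrt(0.688705) = 0.8299 for both roots.
Moduli of all roots: 0.8299, 0.8299.
All moduli strictly greater than 1? No.
Verdict: Not stationary.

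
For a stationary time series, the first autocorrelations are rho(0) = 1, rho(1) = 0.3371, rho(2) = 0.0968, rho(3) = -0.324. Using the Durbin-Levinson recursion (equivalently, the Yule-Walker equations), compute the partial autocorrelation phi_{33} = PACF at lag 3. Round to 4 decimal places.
\phi_{33} = -0.3960

The PACF at lag k is phi_{kk}, the last component of the solution
to the Yule-Walker system G_k phi = r_k where
  (G_k)_{ij} = rho(|i - j|), (r_k)_i = rho(i), i,j = 1..k.
Equivalently, Durbin-Levinson gives phi_{kk} iteratively:
  phi_{11} = rho(1)
  phi_{kk} = [rho(k) - sum_{j=1..k-1} phi_{k-1,j} rho(k-j)]
            / [1 - sum_{j=1..k-1} phi_{k-1,j} rho(j)],
  phi_{k,j} = phi_{k-1,j} - phi_{kk} phi_{k-1,k-j},  j = 1..k-1.
Step k = 1:
  phi_11 = rho(1) = 0.3371.
Step k = 2:
  phi_22 = [rho(2) - phi_11 rho(1)] / [1 - phi_11 rho(1)] = [0.0968 - (0.3371)(0.3371)] / [1 - (0.3371)(0.3371)]
         = -0.01683641 / 0.88636359 = -0.018995.
  Update: phi_21 = phi_11 - phi_22 phi_11 = 0.3371 - (-0.018995)(0.3371) = 0.343503.
Step k = 3:
  phi_33 = [rho(3) - phi_21 rho(2) - phi_22 rho(1)] / [1 - phi_21 rho(1) - phi_22 rho(2)]
    numerator   = -0.324 - (0.343503)(0.0968) - (-0.018995)(0.3371) = -0.35084792
    denominator = 1 - (0.343503)(0.3371) - (-0.018995)(0.0968) = 0.88604378
  phi_33 = -0.35084792 / 0.88604378 = -0.396.
Therefore phi_{33} = -0.3960.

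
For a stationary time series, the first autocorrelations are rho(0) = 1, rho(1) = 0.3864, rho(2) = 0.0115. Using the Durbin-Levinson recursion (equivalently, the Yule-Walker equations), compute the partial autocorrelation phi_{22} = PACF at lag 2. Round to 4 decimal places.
\phi_{22} = -0.1620

The PACF at lag k is phi_{kk}, the last component of the solution
to the Yule-Walker system G_k phi = r_k where
  (G_k)_{ij} = rho(|i - j|), (r_k)_i = rho(i), i,j = 1..k.
Equivalently, Durbin-Levinson gives phi_{kk} iteratively:
  phi_{11} = rho(1)
  phi_{kk} = [rho(k) - sum_{j=1..k-1} phi_{k-1,j} rho(k-j)]
            / [1 - sum_{j=1..k-1} phi_{k-1,j} rho(j)],
  phi_{k,j} = phi_{k-1,j} - phi_{kk} phi_{k-1,k-j},  j = 1..k-1.
Step k = 1:
  phi_11 = rho(1) = 0.3864.
Step k = 2:
  phi_22 = [rho(2) - phi_11 rho(1)] / [1 - phi_11 rho(1)] = [0.0115 - (0.3864)(0.3864)] / [1 - (0.3864)(0.3864)]
         = -0.13780496 / 0.85069504 = -0.162.
Therefore phi_{22} = -0.1620.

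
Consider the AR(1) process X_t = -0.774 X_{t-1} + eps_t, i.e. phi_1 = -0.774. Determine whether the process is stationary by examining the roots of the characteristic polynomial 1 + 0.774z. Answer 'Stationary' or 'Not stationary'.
\text{Stationary}

The AR(p) characteristic polynomial is P(z) = 1 + 0.774z.
Stationarity requires all roots to lie outside the unit circle, i.e. |z| > 1 for every root.
This is linear in z: 1 + (0.774) z = 0  =>  z = -1/(0.774) = -1.29199,  |z| = 1.29199.
Moduli of all roots: 1.2920.
All moduli strictly greater than 1? Yes.
Verdict: Stationary.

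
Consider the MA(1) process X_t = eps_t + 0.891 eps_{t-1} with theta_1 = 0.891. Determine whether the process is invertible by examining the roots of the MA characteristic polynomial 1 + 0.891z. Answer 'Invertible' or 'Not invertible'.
\text{Invertible}

The MA(q) characteristic polynomial is P(z) = 1 + 0.891z.
Invertibility requires all roots to lie outside the unit circle, i.e. |z| > 1 for every root.
This is linear in z: 1 + (0.891) z = 0  =>  z = -1/(0.891) = -1.122334,  |z| = 1.122334.
Moduli of all roots: 1.1223.
All moduli strictly greater than 1? Yes.
Verdict: Invertible.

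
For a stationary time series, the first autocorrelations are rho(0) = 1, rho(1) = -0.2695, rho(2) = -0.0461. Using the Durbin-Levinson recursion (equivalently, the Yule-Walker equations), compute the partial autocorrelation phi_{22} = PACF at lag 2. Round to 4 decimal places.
\phi_{22} = -0.1280

The PACF at lag k is phi_{kk}, the last component of the solution
to the Yule-Walker system G_k phi = r_k where
  (G_k)_{ij} = rho(|i - j|), (r_k)_i = rho(i), i,j = 1..k.
Equivalently, Durbin-Levinson gives phi_{kk} iteratively:
  phi_{11} = rho(1)
  phi_{kk} = [rho(k) - sum_{j=1..k-1} phi_{k-1,j} rho(k-j)]
            / [1 - sum_{j=1..k-1} phi_{k-1,j} rho(j)],
  phi_{k,j} = phi_{k-1,j} - phi_{kk} phi_{k-1,k-j},  j = 1..k-1.
Step k = 1:
  phi_11 = rho(1) = -0.2695.
Step k = 2:
  phi_22 = [rho(2) - phi_11 rho(1)] / [1 - phi_11 rho(1)] = [-0.0461 - (-0.2695)(-0.2695)] / [1 - (-0.2695)(-0.2695)]
         = -0.11873025 / 0.92736975 = -0.128.
Therefore phi_{22} = -0.1280.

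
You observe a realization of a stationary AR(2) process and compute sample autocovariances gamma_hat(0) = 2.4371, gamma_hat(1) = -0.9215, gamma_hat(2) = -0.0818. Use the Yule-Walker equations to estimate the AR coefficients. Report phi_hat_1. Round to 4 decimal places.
\hat\phi_{1} = -0.4560

The Yule-Walker equations for an AR(p) process read, in matrix form,
  Gamma_p phi = r_p,   with   (Gamma_p)_{ij} = gamma(|i - j|),
                       (r_p)_i = gamma(i),   i,j = 1..p.
Substitute the sample gammas (Toeplitz matrix and right-hand side of size 2):
  Gamma_p = [[2.4371, -0.9215], [-0.9215, 2.4371]]
  r_p     = [-0.9215, -0.0818]
Written out:
  2.4371 phi_1 - 0.9215 phi_2 = -0.9215
  -0.9215 phi_1 + 2.4371 phi_2 = -0.0818
Solve by Cramer's rule:
  det = gamma(0)^2 - gamma(1)^2 = (2.4371)^2 - (-0.9215)^2 = 5.93945641 - 0.84916225 = 5.09029416
  phi_hat_1 = [gamma(1) gamma(0) - gamma(1) gamma(2)] / det = [(-0.9215)(2.4371) - (-0.9215)(-0.0818)] / 5.09029416 = -2.32116635 / 5.09029416 = -0.456
  phi_hat_2 = [gamma(0) gamma(2) - gamma(1)^2] / det = [(2.4371)(-0.0818) - (-0.9215)^2] / 5.09029416 = -1.04851703 / 5.09029416 = -0.206
So phi_hat = [-0.4560, -0.2060].
Therefore phi_hat_1 = -0.4560.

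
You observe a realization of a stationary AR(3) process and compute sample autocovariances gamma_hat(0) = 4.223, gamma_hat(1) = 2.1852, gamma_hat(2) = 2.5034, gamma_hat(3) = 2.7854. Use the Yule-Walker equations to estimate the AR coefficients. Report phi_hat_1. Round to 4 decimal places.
\hat\phi_{1} = 0.0920

The Yule-Walker equations for an AR(p) process read, in matrix form,
  Gamma_p phi = r_p,   with   (Gamma_p)_{ij} = gamma(|i - j|),
                       (r_p)_i = gamma(i),   i,j = 1..p.
Substitute the sample gammas (Toeplitz matrix and right-hand side of size 3):
  Gamma_p = [[4.223, 2.1852, 2.5034], [2.1852, 4.223, 2.1852], [2.5034, 2.1852, 4.223]]
  r_p     = [2.1852, 2.5034, 2.7854]
Written out (R1..R3):
  (R1) 4.223 phi_1 + 2.1852 phi_2 + 2.5034 phi_3 = 2.1852
  (R2) 2.1852 phi_1 + 4.223 phi_2 + 2.1852 phi_3 = 2.5034
  (R3) 2.5034 phi_1 + 2.1852 phi_2 + 4.223 phi_3 = 2.7854
Gaussian elimination:
  R2 <- R2 - (2.1852/4.223) R1 = R2 - (0.517452) R1:  3.092264 phi_2 + 0.889811 phi_3 = 1.372664
  R3 <- R3 - (2.5034/4.223) R1 = R3 - (0.592801) R1:  0.889811 phi_2 + 2.738981 phi_3 = 1.490011
  R3 <- R3 - (0.889811/3.092264) R2 = R3 - (0.287754) R2:  2.482935 phi_3 = 1.095021
Back-substitution:
  phi_hat_3 = 1.095021 / 2.482935 = 0.441019
  phi_hat_2 = (1.372664 - (0.889811)(0.441019)) / 3.092264 = 0.316998
  phi_hat_1 = (2.1852 - (2.1852)(0.316998) - (2.5034)(0.441019)) / 4.223 = 0.091984
So phi_hat = [0.0920, 0.3170, 0.4410].
Therefore phi_hat_1 = 0.0920.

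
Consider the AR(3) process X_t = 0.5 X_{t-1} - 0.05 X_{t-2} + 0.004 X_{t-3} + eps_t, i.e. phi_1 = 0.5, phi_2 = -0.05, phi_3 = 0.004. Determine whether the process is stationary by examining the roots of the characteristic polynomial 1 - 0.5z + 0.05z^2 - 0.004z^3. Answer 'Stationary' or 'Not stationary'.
\text{Stationary}

The AR(p) characteristic polynomial is P(z) = 1 - 0.5z + 0.05z^2 - 0.004z^3.
Stationarity requires all roots to lie outside the unit circle, i.e. |z| > 1 for every root.
Degree 3: look for a simple real root z0 first, then factor out (1 - z/z0) and solve the remaining quadratic.
Testing z0 = 2.5: P(2.5) = 1 + (-0.5)(2.5) + (0.05)(2.5)^2 + (-0.004)(2.5)^3
  = 1 + (-1.25) + (0.3125) + (-0.0625) = 0.  So z_0 = 2.5 is a root, |z_0| = 2.5.
Divide out the factor (1 - 0.4 z) = (1 - z/z0) (since 1/z0 = 0.4):
  P(z) = (1 - 0.4 z)(1 + (-0.1) z + (0.01) z^2)
  [check: z-coef -0.1 - (0.4) = -0.5; z^2-coef 0.01 - (0.4)(-0.1) = 0.05; z^3-coef -(0.4)(0.01) = -0.004.]
Remaining roots from the quadratic factor 1 + (-0.1) z + (0.01) z^2:
  Set 1 + (-0.1) z + (0.01) z^2 = 0, i.e. a z^2 + b z + c = 0 with a = 0.01, b = -0.1, c = 1.
  Discriminant D = b^2 - 4ac = (-0.1)^2 - 4*(0.01)*1 = 0.01 - (0.04) = -0.03.
  D < 0, so the roots are the complex-conjugate pair z = (-b +/- i sqrt(-D)) / (2a) = 5 +/- 8.6603i.
  For a conjugate pair |z|^2 = z * conj(z) = (product of roots) = c/a = 1/(0.01) = 100, so |z| = sqrt(100) = 10 for both roots.
Moduli of all roots: 2.5000, 10.0000, 10.0000.
All moduli strictly greater than 1? Yes.
Verdict: Stationary.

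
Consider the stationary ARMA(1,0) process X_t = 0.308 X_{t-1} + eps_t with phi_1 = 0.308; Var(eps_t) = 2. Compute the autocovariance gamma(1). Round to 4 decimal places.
\gamma(1) = 0.6806

Multiply the model equation by X_{t-k} and take expectations. With theta_0 = psi_0 = 1 and psi_j the MA(infinity) weights, this gives
  gamma(k) - sum_i phi_i gamma(k-i) = c_k,
  c_k = sigma^2 * sum_{j=k..q} theta_j psi_{j-k}   (c_k = 0 for k > q),
using gamma(-m) = gamma(m).
Pure AR (q = 0): c_0 = sigma^2 = 2, c_k = 0 for k >= 1.
Equations for k = 0 and k = 1 (AR order 1):
  gamma(0) = phi_1 gamma(1) + c_0
  gamma(1) = phi_1 gamma(0) + c_1
Substituting the second into the first: gamma(0) (1 - phi_1^2) = c_0 + phi_1 c_1, so
  gamma(0) = c_0 / (1 - phi_1^2) = 2 / (1 - (0.308)^2) = 2 / 0.905136 = 2.209613.
  gamma(1) = phi_1 gamma(0) = (0.308)(2.209613) = 0.680561.
Therefore gamma(1) = 0.6806 (to 4 decimal places).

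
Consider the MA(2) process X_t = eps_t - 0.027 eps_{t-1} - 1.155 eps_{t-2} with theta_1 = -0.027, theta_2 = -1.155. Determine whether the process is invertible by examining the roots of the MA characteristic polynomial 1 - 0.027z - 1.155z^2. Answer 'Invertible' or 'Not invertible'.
\text{Not invertible}

The MA(q) characteristic polynomial is P(z) = 1 - 0.027z - 1.155z^2.
Invertibility requires all roots to lie outside the unit circle, i.e. |z| > 1 for every root.
Set 1 + (-0.027) z + (-1.155) z^2 = 0, i.e. a z^2 + b z + c = 0 with a = -1.155, b = -0.027, c = 1.
Discriminant D = b^2 - 4ac = (-0.027)^2 - 4*(-1.155)*1 = 0.000729 - (-4.62) = 4.620729.
D >= 0, so the roots are real: z = (-b +/- sqrt(D)) / (2a) = (0.027 +/- 2.149588) / (-2.31).
  z_1 = (0.027 + 2.149588) / (-2.31) = -0.9422,   |z_1| = 0.9422.
  z_2 = (0.027 - 2.149588) / (-2.31) = 0.9189,   |z_2| = 0.9189.
Moduli of all roots: 0.9422, 0.9189.
All moduli strictly greater than 1? No.
Verdict: Not invertible.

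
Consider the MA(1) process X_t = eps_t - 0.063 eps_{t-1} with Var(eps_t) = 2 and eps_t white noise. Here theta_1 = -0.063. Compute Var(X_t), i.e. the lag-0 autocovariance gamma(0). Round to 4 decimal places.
\gamma(0) = 2.0079

For an MA(q) process X_t = eps_t + sum_i theta_i eps_{t-i} with
Var(eps_t) = sigma^2, the variance is
  gamma(0) = sigma^2 * (1 + sum_i theta_i^2).
  sum_i theta_i^2 = (-0.063)^2 = 0.003969.
  gamma(0) = 2 * (1 + 0.003969) = 2 * 1.003969 = 2.007938, which rounds to 2.0079.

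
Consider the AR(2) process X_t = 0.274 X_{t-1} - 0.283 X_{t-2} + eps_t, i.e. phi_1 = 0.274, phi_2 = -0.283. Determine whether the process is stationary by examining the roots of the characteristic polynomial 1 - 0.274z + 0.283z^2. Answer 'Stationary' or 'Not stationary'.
\text{Stationary}

The AR(p) characteristic polynomial is P(z) = 1 - 0.274z + 0.283z^2.
Stationarity requires all roots to lie outside the unit circle, i.e. |z| > 1 for every root.
Set 1 + (-0.274) z + (0.283) z^2 = 0, i.e. a z^2 + b z + c = 0 with a = 0.283, b = -0.274, c = 1.
Discriminant D = b^2 - 4ac = (-0.274)^2 - 4*(0.283)*1 = 0.075076 - (1.132) = -1.056924.
D < 0, so the roots are the complex-conjugate pair z = (-b +/- i sqrt(-D)) / (2a) = 0.4841 +/- 1.8164i.
For a conjugate pair |z|^2 = z * conj(z) = (product of roots) = c/a = 1/(0.283) = 3.533569, so |z| = sqrt(3.533569) = 1.8798 for both roots.
Moduli of all roots: 1.8798, 1.8798.
All moduli strictly greater than 1? Yes.
Verdict: Stationary.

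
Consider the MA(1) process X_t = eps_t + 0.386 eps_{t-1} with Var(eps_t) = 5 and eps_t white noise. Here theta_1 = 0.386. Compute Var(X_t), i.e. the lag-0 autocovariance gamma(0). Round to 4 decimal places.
\gamma(0) = 5.7450

For an MA(q) process X_t = eps_t + sum_i theta_i eps_{t-i} with
Var(eps_t) = sigma^2, the variance is
  gamma(0) = sigma^2 * (1 + sum_i theta_i^2).
  sum_i theta_i^2 = (0.386)^2 = 0.148996.
  gamma(0) = 5 * (1 + 0.148996) = 5 * 1.148996 = 5.74498, which rounds to 5.7450.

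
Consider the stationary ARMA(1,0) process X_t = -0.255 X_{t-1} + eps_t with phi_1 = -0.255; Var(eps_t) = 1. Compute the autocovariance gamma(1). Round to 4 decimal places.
\gamma(1) = -0.2727

Multiply the model equation by X_{t-k} and take expectations. With theta_0 = psi_0 = 1 and psi_j the MA(infinity) weights, this gives
  gamma(k) - sum_i phi_i gamma(k-i) = c_k,
  c_k = sigma^2 * sum_{j=k..q} theta_j psi_{j-k}   (c_k = 0 for k > q),
using gamma(-m) = gamma(m).
Pure AR (q = 0): c_0 = sigma^2 = 1, c_k = 0 for k >= 1.
Equations for k = 0 and k = 1 (AR order 1):
  gamma(0) = phi_1 gamma(1) + c_0
  gamma(1) = phi_1 gamma(0) + c_1
Substituting the second into the first: gamma(0) (1 - phi_1^2) = c_0 + phi_1 c_1, so
  gamma(0) = c_0 / (1 - phi_1^2) = 1 / (1 - (-0.255)^2) = 1 / 0.934975 = 1.069547.
  gamma(1) = phi_1 gamma(0) = (-0.255)(1.069547) = -0.272735.
Therefore gamma(1) = -0.2727 (to 4 decimal places).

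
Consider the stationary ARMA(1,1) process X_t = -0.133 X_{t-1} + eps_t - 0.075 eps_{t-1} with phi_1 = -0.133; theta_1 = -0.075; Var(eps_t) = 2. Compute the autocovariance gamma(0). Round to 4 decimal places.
\gamma(0) = 2.0881

Multiply the model equation by X_{t-k} and take expectations. With theta_0 = psi_0 = 1 and psi_j the MA(infinity) weights, this gives
  gamma(k) - sum_i phi_i gamma(k-i) = c_k,
  c_k = sigma^2 * sum_{j=k..q} theta_j psi_{j-k}   (c_k = 0 for k > q),
using gamma(-m) = gamma(m).
psi-weights needed (psi_j = theta_j + sum_i phi_i psi_{j-i}):
  psi_1 = theta_1 + phi_1 = -0.075 + (-0.133) = -0.208
Right-hand sides:
  c_0 = sigma^2 (1 + theta_1 psi_1) = 2 * (1 + (-0.075)(-0.208)) = 2 * 1.0156 = 2.0312
  c_1 = sigma^2 theta_1 = 2 * (-0.075) = -0.15
  c_2 = 0
Equations for k = 0 and k = 1 (AR order 1):
  gamma(0) = phi_1 gamma(1) + c_0
  gamma(1) = phi_1 gamma(0) + c_1
Substituting the second into the first: gamma(0) (1 - phi_1^2) = c_0 + phi_1 c_1, so
  gamma(0) = (c_0 + phi_1 c_1) / (1 - phi_1^2) = (2.0312 + (-0.133)(-0.15)) / (1 - (-0.133)^2) = 2.05115 / 0.982311 = 2.088086.
Therefore gamma(0) = 2.0881 (to 4 decimal places).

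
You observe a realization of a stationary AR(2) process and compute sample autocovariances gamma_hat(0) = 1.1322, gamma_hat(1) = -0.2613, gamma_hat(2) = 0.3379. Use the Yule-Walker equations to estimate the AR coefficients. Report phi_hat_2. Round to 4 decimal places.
\hat\phi_{2} = 0.2590

The Yule-Walker equations for an AR(p) process read, in matrix form,
  Gamma_p phi = r_p,   with   (Gamma_p)_{ij} = gamma(|i - j|),
                       (r_p)_i = gamma(i),   i,j = 1..p.
Substitute the sample gammas (Toeplitz matrix and right-hand side of size 2):
  Gamma_p = [[1.1322, -0.2613], [-0.2613, 1.1322]]
  r_p     = [-0.2613, 0.3379]
Written out:
  1.1322 phi_1 - 0.2613 phi_2 = -0.2613
  -0.2613 phi_1 + 1.1322 phi_2 = 0.3379
Solve by Cramer's rule:
  det = gamma(0)^2 - gamma(1)^2 = (1.1322)^2 - (-0.2613)^2 = 1.28187684 - 0.06827769 = 1.21359915
  phi_hat_1 = [gamma(1) gamma(0) - gamma(1) gamma(2)] / det = [(-0.2613)(1.1322) - (-0.2613)(0.3379)] / 1.21359915 = -0.20755059 / 1.21359915 = -0.171
  phi_hat_2 = [gamma(0) gamma(2) - gamma(1)^2] / det = [(1.1322)(0.3379) - (-0.2613)^2] / 1.21359915 = 0.31429269 / 1.21359915 = 0.259
So phi_hat = [-0.1710, 0.2590].
Therefore phi_hat_2 = 0.2590.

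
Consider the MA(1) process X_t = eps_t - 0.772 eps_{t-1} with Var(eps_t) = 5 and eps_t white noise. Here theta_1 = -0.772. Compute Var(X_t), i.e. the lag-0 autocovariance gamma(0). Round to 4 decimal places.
\gamma(0) = 7.9799

For an MA(q) process X_t = eps_t + sum_i theta_i eps_{t-i} with
Var(eps_t) = sigma^2, the variance is
  gamma(0) = sigma^2 * (1 + sum_i theta_i^2).
  sum_i theta_i^2 = (-0.772)^2 = 0.595984.
  gamma(0) = 5 * (1 + 0.595984) = 5 * 1.595984 = 7.97992, which rounds to 7.9799.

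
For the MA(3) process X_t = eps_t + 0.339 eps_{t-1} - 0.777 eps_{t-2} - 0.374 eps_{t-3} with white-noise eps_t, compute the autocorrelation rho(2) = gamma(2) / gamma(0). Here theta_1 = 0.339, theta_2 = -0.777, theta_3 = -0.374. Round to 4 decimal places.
\rho(2) = -0.4863

For an MA(q) process with theta_0 = 1, the autocovariance is
  gamma(k) = sigma^2 * sum_{i=0..q-k} theta_i * theta_{i+k},
and rho(k) = gamma(k) / gamma(0). Sigma^2 cancels.
  numerator   = (1)*(-0.777) + (0.339)*(-0.374) = -0.903786.
  denominator = (1)^2 + (0.339)^2 + (-0.777)^2 + (-0.374)^2 = 1.858526.
  rho(2) = -0.903786 / 1.858526 = -0.4863.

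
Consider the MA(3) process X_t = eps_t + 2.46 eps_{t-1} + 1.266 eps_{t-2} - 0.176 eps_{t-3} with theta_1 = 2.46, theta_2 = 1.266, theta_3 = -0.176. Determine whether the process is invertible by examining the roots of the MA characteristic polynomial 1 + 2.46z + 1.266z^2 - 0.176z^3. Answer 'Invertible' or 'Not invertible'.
\text{Not invertible}

The MA(q) characteristic polynomial is P(z) = 1 + 2.46z + 1.266z^2 - 0.176z^3.
Invertibility requires all roots to lie outside the unit circle, i.e. |z| > 1 for every root.
Degree 3: look for a simple real root z0 first, then factor out (1 - z/z0) and solve the remaining quadratic.
Testing z0 = -0.625: P(-0.625) = 1 + (2.46)(-0.625) + (1.266)(-0.625)^2 + (-0.176)(-0.625)^3
  = 1 + (-1.5375) + (0.494531) + (0.042969) = 0.  So z_0 = -0.625 is a root, |z_0| = 0.625.
Divide out the factor (1 + 1.6 z) = (1 - z/z0) (since 1/z0 = -1.6):
  P(z) = (1 + 1.6 z)(1 + (0.86) z + (-0.11) z^2)
  [check: z-coef 0.86 - (-1.6) = 2.46; z^2-coef -0.11 - (-1.6)(0.86) = 1.266; z^3-coef -(-1.6)(-0.11) = -0.176.]
Remaining roots from the quadratic factor 1 + (0.86) z + (-0.11) z^2:
  Set 1 + (0.86) z + (-0.11) z^2 = 0, i.e. a z^2 + b z + c = 0 with a = -0.11, b = 0.86, c = 1.
  Discriminant D = b^2 - 4ac = (0.86)^2 - 4*(-0.11)*1 = 0.7396 - (-0.44) = 1.1796.
  D >= 0, so the roots are real: z = (-b +/- sqrt(D)) / (2a) = (-0.86 +/- 1.086094) / (-0.22).
    z_1 = (-0.86 + 1.086094) / (-0.22) = -1.0277,   |z_1| = 1.0277.
    z_2 = (-0.86 - 1.086094) / (-0.22) = 8.8459,   |z_2| = 8.8459.
Moduli of all roots: 0.6250, 1.0277, 8.8459.
All moduli strictly greater than 1? No.
Verdict: Not invertible.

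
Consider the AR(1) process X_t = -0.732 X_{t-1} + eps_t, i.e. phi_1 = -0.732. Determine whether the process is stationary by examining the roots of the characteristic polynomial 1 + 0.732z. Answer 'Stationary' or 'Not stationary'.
\text{Stationary}

The AR(p) characteristic polynomial is P(z) = 1 + 0.732z.
Stationarity requires all roots to lie outside the unit circle, i.e. |z| > 1 for every root.
This is linear in z: 1 + (0.732) z = 0  =>  z = -1/(0.732) = -1.36612,  |z| = 1.36612.
Moduli of all roots: 1.3661.
All moduli strictly greater than 1? Yes.
Verdict: Stationary.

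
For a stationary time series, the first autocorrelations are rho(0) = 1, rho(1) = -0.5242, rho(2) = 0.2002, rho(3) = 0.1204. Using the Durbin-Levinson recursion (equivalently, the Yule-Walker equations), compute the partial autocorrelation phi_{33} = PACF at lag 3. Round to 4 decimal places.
\phi_{33} = 0.2540

The PACF at lag k is phi_{kk}, the last component of the solution
to the Yule-Walker system G_k phi = r_k where
  (G_k)_{ij} = rho(|i - j|), (r_k)_i = rho(i), i,j = 1..k.
Equivalently, Durbin-Levinson gives phi_{kk} iteratively:
  phi_{11} = rho(1)
  phi_{kk} = [rho(k) - sum_{j=1..k-1} phi_{k-1,j} rho(k-j)]
            / [1 - sum_{j=1..k-1} phi_{k-1,j} rho(j)],
  phi_{k,j} = phi_{k-1,j} - phi_{kk} phi_{k-1,k-j},  j = 1..k-1.
Step k = 1:
  phi_11 = rho(1) = -0.5242.
Step k = 2:
  phi_22 = [rho(2) - phi_11 rho(1)] / [1 - phi_11 rho(1)] = [0.2002 - (-0.5242)(-0.5242)] / [1 - (-0.5242)(-0.5242)]
         = -0.07458564 / 0.72521436 = -0.102846.
  Update: phi_21 = phi_11 - phi_22 phi_11 = -0.5242 - (-0.102846)(-0.5242) = -0.578112.
Step k = 3:
  phi_33 = [rho(3) - phi_21 rho(2) - phi_22 rho(1)] / [1 - phi_21 rho(1) - phi_22 rho(2)]
    numerator   = 0.1204 - (-0.578112)(0.2002) - (-0.102846)(-0.5242) = 0.18222598
    denominator = 1 - (-0.578112)(-0.5242) - (-0.102846)(0.2002) = 0.7175435
  phi_33 = 0.18222598 / 0.7175435 = 0.254.
Therefore phi_{33} = 0.2540.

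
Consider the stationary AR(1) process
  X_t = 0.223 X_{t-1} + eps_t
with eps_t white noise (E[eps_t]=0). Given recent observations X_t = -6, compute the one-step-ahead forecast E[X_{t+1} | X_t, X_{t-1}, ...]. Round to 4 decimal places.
E[X_{t+1} \mid \mathcal F_t] = -1.3380

For an AR(p) model X_t = c + sum_i phi_i X_{t-i} + eps_t, the
one-step-ahead conditional mean is
  E[X_{t+1} | X_t, ...] = c + sum_i phi_i X_{t+1-i}.
Substitute known values:
  E[X_{t+1} | ...] = (0.223) * (-6)
                   = -1.3380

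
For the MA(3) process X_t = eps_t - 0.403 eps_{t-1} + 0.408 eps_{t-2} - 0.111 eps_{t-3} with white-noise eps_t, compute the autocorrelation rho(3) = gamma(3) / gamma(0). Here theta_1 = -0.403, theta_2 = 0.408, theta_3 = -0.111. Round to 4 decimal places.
\rho(3) = -0.0828

For an MA(q) process with theta_0 = 1, the autocovariance is
  gamma(k) = sigma^2 * sum_{i=0..q-k} theta_i * theta_{i+k},
and rho(k) = gamma(k) / gamma(0). Sigma^2 cancels.
  numerator   = (1)*(-0.111) = -0.111.
  denominator = (1)^2 + (-0.403)^2 + (0.408)^2 + (-0.111)^2 = 1.341194.
  rho(3) = -0.111 / 1.341194 = -0.0828.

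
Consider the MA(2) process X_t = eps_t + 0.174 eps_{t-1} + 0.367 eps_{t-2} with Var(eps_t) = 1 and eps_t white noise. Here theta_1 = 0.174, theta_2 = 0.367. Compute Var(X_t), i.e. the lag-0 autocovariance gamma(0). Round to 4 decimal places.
\gamma(0) = 1.1650

For an MA(q) process X_t = eps_t + sum_i theta_i eps_{t-i} with
Var(eps_t) = sigma^2, the variance is
  gamma(0) = sigma^2 * (1 + sum_i theta_i^2).
  sum_i theta_i^2 = (0.174)^2 + (0.367)^2 = 0.030276 + 0.134689 = 0.164965.
  gamma(0) = 1 * (1 + 0.164965) = 1 * 1.164965 = 1.164965, which rounds to 1.1650.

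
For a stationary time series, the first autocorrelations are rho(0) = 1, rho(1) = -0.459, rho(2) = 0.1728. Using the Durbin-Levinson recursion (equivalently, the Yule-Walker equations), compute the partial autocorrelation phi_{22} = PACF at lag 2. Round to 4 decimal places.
\phi_{22} = -0.0480

The PACF at lag k is phi_{kk}, the last component of the solution
to the Yule-Walker system G_k phi = r_k where
  (G_k)_{ij} = rho(|i - j|), (r_k)_i = rho(i), i,j = 1..k.
Equivalently, Durbin-Levinson gives phi_{kk} iteratively:
  phi_{11} = rho(1)
  phi_{kk} = [rho(k) - sum_{j=1..k-1} phi_{k-1,j} rho(k-j)]
            / [1 - sum_{j=1..k-1} phi_{k-1,j} rho(j)],
  phi_{k,j} = phi_{k-1,j} - phi_{kk} phi_{k-1,k-j},  j = 1..k-1.
Step k = 1:
  phi_11 = rho(1) = -0.459.
Step k = 2:
  phi_22 = [rho(2) - phi_11 rho(1)] / [1 - phi_11 rho(1)] = [0.1728 - (-0.459)(-0.459)] / [1 - (-0.459)(-0.459)]
         = -0.037881 / 0.789319 = -0.048.
Therefore phi_{22} = -0.0480.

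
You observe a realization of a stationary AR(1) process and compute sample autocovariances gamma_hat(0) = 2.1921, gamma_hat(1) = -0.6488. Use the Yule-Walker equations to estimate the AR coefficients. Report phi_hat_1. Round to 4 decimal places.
\hat\phi_{1} = -0.2960

The Yule-Walker equations for an AR(p) process read, in matrix form,
  Gamma_p phi = r_p,   with   (Gamma_p)_{ij} = gamma(|i - j|),
                       (r_p)_i = gamma(i),   i,j = 1..p.
Substitute the sample gammas (Toeplitz matrix and right-hand side of size 1):
  Gamma_p = [[2.1921]]
  r_p     = [-0.6488]
With p = 1 this is the single equation gamma(0) phi_1 = gamma(1):
  phi_hat_1 = gamma(1) / gamma(0) = -0.6488 / 2.1921 = -0.2960.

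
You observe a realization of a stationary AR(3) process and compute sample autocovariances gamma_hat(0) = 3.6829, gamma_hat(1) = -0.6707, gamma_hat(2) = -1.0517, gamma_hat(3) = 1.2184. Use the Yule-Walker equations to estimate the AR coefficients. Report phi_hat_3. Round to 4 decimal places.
\hat\phi_{3} = 0.2340

The Yule-Walker equations for an AR(p) process read, in matrix form,
  Gamma_p phi = r_p,   with   (Gamma_p)_{ij} = gamma(|i - j|),
                       (r_p)_i = gamma(i),   i,j = 1..p.
Substitute the sample gammas (Toeplitz matrix and right-hand side of size 3):
  Gamma_p = [[3.6829, -0.6707, -1.0517], [-0.6707, 3.6829, -0.6707], [-1.0517, -0.6707, 3.6829]]
  r_p     = [-0.6707, -1.0517, 1.2184]
Written out (R1..R3):
  (R1) 3.6829 phi_1 - 0.6707 phi_2 - 1.0517 phi_3 = -0.6707
  (R2) -0.6707 phi_1 + 3.6829 phi_2 - 0.6707 phi_3 = -1.0517
  (R3) -1.0517 phi_1 - 0.6707 phi_2 + 3.6829 phi_3 = 1.2184
Gaussian elimination:
  R2 <- R2 - (-0.6707/3.6829) R1 = R2 - (-0.182112) R1:  3.560758 phi_2 - 0.862227 phi_3 = -1.173842
  R3 <- R3 - (-1.0517/3.6829) R1 = R3 - (-0.285563) R1:  -0.862227 phi_2 + 3.382573 phi_3 = 1.026873
  R3 <- R3 - (-0.862227/3.560758) R2 = R3 - (-0.242147) R2:  3.173788 phi_3 = 0.74263
Back-substitution:
  phi_hat_3 = 0.74263 / 3.173788 = 0.233989
  phi_hat_2 = (-1.173842 - (-0.862227)(0.233989)) / 3.560758 = -0.273001
  phi_hat_1 = (-0.6707 - (-0.6707)(-0.273001) - (-1.0517)(0.233989)) / 3.6829 = -0.16501
So phi_hat = [-0.1650, -0.2730, 0.2340].
Therefore phi_hat_3 = 0.2340.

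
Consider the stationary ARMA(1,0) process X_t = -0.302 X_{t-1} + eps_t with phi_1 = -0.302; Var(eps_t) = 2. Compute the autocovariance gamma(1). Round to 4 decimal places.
\gamma(1) = -0.6646

Multiply the model equation by X_{t-k} and take expectations. With theta_0 = psi_0 = 1 and psi_j the MA(infinity) weights, this gives
  gamma(k) - sum_i phi_i gamma(k-i) = c_k,
  c_k = sigma^2 * sum_{j=k..q} theta_j psi_{j-k}   (c_k = 0 for k > q),
using gamma(-m) = gamma(m).
Pure AR (q = 0): c_0 = sigma^2 = 2, c_k = 0 for k >= 1.
Equations for k = 0 and k = 1 (AR order 1):
  gamma(0) = phi_1 gamma(1) + c_0
  gamma(1) = phi_1 gamma(0) + c_1
Substituting the second into the first: gamma(0) (1 - phi_1^2) = c_0 + phi_1 c_1, so
  gamma(0) = c_0 / (1 - phi_1^2) = 2 / (1 - (-0.302)^2) = 2 / 0.908796 = 2.200714.
  gamma(1) = phi_1 gamma(0) = (-0.302)(2.200714) = -0.664616.
Therefore gamma(1) = -0.6646 (to 4 decimal places).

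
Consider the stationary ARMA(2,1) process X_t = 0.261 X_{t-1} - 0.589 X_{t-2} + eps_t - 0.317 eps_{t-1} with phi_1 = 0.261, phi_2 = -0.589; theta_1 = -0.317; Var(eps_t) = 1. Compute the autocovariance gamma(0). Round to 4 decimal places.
\gamma(0) = 1.5679

Multiply the model equation by X_{t-k} and take expectations. With theta_0 = psi_0 = 1 and psi_j the MA(infinity) weights, this gives
  gamma(k) - sum_i phi_i gamma(k-i) = c_k,
  c_k = sigma^2 * sum_{j=k..q} theta_j psi_{j-k}   (c_k = 0 for k > q),
using gamma(-m) = gamma(m).
psi-weights needed (psi_j = theta_j + sum_i phi_i psi_{j-i}):
  psi_1 = theta_1 + phi_1 = -0.317 + (0.261) = -0.056
Right-hand sides:
  c_0 = sigma^2 (1 + theta_1 psi_1) = 1 * (1 + (-0.317)(-0.056)) = 1 * 1.017752 = 1.017752
  c_1 = sigma^2 theta_1 = 1 * (-0.317) = -0.317
  c_2 = 0
Equations for k = 0, 1, 2 (AR order 2, c_2 = 0):
  (E0) gamma(0) = phi_1 gamma(1) + phi_2 gamma(2) + c_0
  (E1) gamma(1) = phi_1 gamma(0) + phi_2 gamma(1) + c_1
  (E2) gamma(2) = phi_1 gamma(1) + phi_2 gamma(0)
From (E1): gamma(1) = A gamma(0) + B with
  A = phi_1 / (1 - phi_2) = 0.261 / 1.589 = 0.164254,   B = c_1 / (1 - phi_2) = -0.317 / 1.589 = -0.199497.
Insert (E2) into (E0): gamma(0) (1 - phi_2^2) = phi_1 (1 + phi_2) gamma(1) + c_0.
  phi_1 (1 + phi_2) = (0.261)(0.411) = 0.107271,   1 - phi_2^2 = 0.653079.
Replace gamma(1) by A gamma(0) + B and collect gamma(0):
  gamma(0) [0.653079 - (0.107271)(0.164254)] = (0.107271)(-0.199497) + 1.017752
  gamma(0) * 0.635459 = 0.996352
  gamma(0) = 0.996352 / 0.635459 = 1.567924.
Therefore gamma(0) = 1.5679 (to 4 decimal places).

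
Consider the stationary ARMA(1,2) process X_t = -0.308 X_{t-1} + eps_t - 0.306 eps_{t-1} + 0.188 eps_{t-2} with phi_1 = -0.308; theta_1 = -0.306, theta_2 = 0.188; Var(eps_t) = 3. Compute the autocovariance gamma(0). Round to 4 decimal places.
\gamma(0) = 4.6023

Multiply the model equation by X_{t-k} and take expectations. With theta_0 = psi_0 = 1 and psi_j the MA(infinity) weights, this gives
  gamma(k) - sum_i phi_i gamma(k-i) = c_k,
  c_k = sigma^2 * sum_{j=k..q} theta_j psi_{j-k}   (c_k = 0 for k > q),
using gamma(-m) = gamma(m).
psi-weights needed (psi_j = theta_j + sum_i phi_i psi_{j-i}):
  psi_1 = theta_1 + phi_1 = -0.306 + (-0.308) = -0.614
  psi_2 = theta_2 + phi_1 psi_1 = 0.188 + (-0.308)(-0.614) = 0.377112
Right-hand sides:
  c_0 = sigma^2 (1 + theta_1 psi_1 + theta_2 psi_2) = 3 * (1 + (-0.306)(-0.614) + (0.188)(0.377112)) = 3 * 1.258781 = 3.776343
  c_1 = sigma^2 (theta_1 + theta_2 psi_1) = 3 * (-0.306 + (0.188)(-0.614)) = -1.264296
  c_2 = sigma^2 theta_2 = 3 * (0.188) = 0.564
Equations for k = 0 and k = 1 (AR order 1):
  gamma(0) = phi_1 gamma(1) + c_0
  gamma(1) = phi_1 gamma(0) + c_1
Substituting the second into the first: gamma(0) (1 - phi_1^2) = c_0 + phi_1 c_1, so
  gamma(0) = (c_0 + phi_1 c_1) / (1 - phi_1^2) = (3.776343 + (-0.308)(-1.264296)) / (1 - (-0.308)^2) = 4.165746 / 0.905136 = 4.602343.
Therefore gamma(0) = 4.6023 (to 4 decimal places).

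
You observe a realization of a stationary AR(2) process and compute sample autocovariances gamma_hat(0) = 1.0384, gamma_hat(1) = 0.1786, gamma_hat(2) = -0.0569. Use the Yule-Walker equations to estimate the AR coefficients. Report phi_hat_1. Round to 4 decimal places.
\hat\phi_{1} = 0.1870

The Yule-Walker equations for an AR(p) process read, in matrix form,
  Gamma_p phi = r_p,   with   (Gamma_p)_{ij} = gamma(|i - j|),
                       (r_p)_i = gamma(i),   i,j = 1..p.
Substitute the sample gammas (Toeplitz matrix and right-hand side of size 2):
  Gamma_p = [[1.0384, 0.1786], [0.1786, 1.0384]]
  r_p     = [0.1786, -0.0569]
Written out:
  1.0384 phi_1 + 0.1786 phi_2 = 0.1786
  0.1786 phi_1 + 1.0384 phi_2 = -0.0569
Solve by Cramer's rule:
  det = gamma(0)^2 - gamma(1)^2 = (1.0384)^2 - (0.1786)^2 = 1.07827456 - 0.03189796 = 1.0463766
  phi_hat_1 = [gamma(1) gamma(0) - gamma(1) gamma(2)] / det = [(0.1786)(1.0384) - (0.1786)(-0.0569)] / 1.0463766 = 0.19562058 / 1.0463766 = 0.187
  phi_hat_2 = [gamma(0) gamma(2) - gamma(1)^2] / det = [(1.0384)(-0.0569) - (0.1786)^2] / 1.0463766 = -0.09098292 / 1.0463766 = -0.087
So phi_hat = [0.1870, -0.0870].
Therefore phi_hat_1 = 0.1870.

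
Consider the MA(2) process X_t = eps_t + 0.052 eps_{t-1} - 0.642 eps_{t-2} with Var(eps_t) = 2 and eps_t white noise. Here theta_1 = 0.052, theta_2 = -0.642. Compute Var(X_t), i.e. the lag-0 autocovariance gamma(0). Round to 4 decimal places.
\gamma(0) = 2.8297

For an MA(q) process X_t = eps_t + sum_i theta_i eps_{t-i} with
Var(eps_t) = sigma^2, the variance is
  gamma(0) = sigma^2 * (1 + sum_i theta_i^2).
  sum_i theta_i^2 = (0.052)^2 + (-0.642)^2 = 0.002704 + 0.412164 = 0.414868.
  gamma(0) = 2 * (1 + 0.414868) = 2 * 1.414868 = 2.829736, which rounds to 2.8297.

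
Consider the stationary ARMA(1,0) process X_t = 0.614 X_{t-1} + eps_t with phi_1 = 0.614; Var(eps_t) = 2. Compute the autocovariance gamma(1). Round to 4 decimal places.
\gamma(1) = 1.9711

Multiply the model equation by X_{t-k} and take expectations. With theta_0 = psi_0 = 1 and psi_j the MA(infinity) weights, this gives
  gamma(k) - sum_i phi_i gamma(k-i) = c_k,
  c_k = sigma^2 * sum_{j=k..q} theta_j psi_{j-k}   (c_k = 0 for k > q),
using gamma(-m) = gamma(m).
Pure AR (q = 0): c_0 = sigma^2 = 2, c_k = 0 for k >= 1.
Equations for k = 0 and k = 1 (AR order 1):
  gamma(0) = phi_1 gamma(1) + c_0
  gamma(1) = phi_1 gamma(0) + c_1
Substituting the second into the first: gamma(0) (1 - phi_1^2) = c_0 + phi_1 c_1, so
  gamma(0) = c_0 / (1 - phi_1^2) = 2 / (1 - (0.614)^2) = 2 / 0.623004 = 3.210252.
  gamma(1) = phi_1 gamma(0) = (0.614)(3.210252) = 1.971095.
Therefore gamma(1) = 1.9711 (to 4 decimal places).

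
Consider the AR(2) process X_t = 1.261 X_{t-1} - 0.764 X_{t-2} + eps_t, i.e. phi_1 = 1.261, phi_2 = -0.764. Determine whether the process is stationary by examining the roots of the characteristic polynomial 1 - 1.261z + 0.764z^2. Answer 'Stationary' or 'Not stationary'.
\text{Stationary}

The AR(p) characteristic polynomial is P(z) = 1 - 1.261z + 0.764z^2.
Stationarity requires all roots to lie outside the unit circle, i.e. |z| > 1 for every root.
Set 1 + (-1.261) z + (0.764) z^2 = 0, i.e. a z^2 + b z + c = 0 with a = 0.764, b = -1.261, c = 1.
Discriminant D = b^2 - 4ac = (-1.261)^2 - 4*(0.764)*1 = 1.590121 - (3.056) = -1.465879.
D < 0, so the roots are the complex-conjugate pair z = (-b +/- i sqrt(-D)) / (2a) = 0.8253 +/- 0.7924i.
For a conjugate pair |z|^2 = z * conj(z) = (product of roots) = c/a = 1/(0.764) = 1.308901, so |z| = sqrt(1.308901) = 1.1441 for both roots.
Moduli of all roots: 1.1441, 1.1441.
All moduli strictly greater than 1? Yes.
Verdict: Stationary.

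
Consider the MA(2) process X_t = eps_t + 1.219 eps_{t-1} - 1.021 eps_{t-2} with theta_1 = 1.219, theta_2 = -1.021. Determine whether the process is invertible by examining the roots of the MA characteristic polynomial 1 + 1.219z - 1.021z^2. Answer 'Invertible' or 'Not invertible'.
\text{Not invertible}

The MA(q) characteristic polynomial is P(z) = 1 + 1.219z - 1.021z^2.
Invertibility requires all roots to lie outside the unit circle, i.e. |z| > 1 for every root.
Set 1 + (1.219) z + (-1.021) z^2 = 0, i.e. a z^2 + b z + c = 0 with a = -1.021, b = 1.219, c = 1.
Discriminant D = b^2 - 4ac = (1.219)^2 - 4*(-1.021)*1 = 1.485961 - (-4.084) = 5.569961.
D >= 0, so the roots are real: z = (-b +/- sqrt(D)) / (2a) = (-1.219 +/- 2.360076) / (-2.042).
  z_1 = (-1.219 + 2.360076) / (-2.042) = -0.5588,   |z_1| = 0.5588.
  z_2 = (-1.219 - 2.360076) / (-2.042) = 1.7527,   |z_2| = 1.7527.
Moduli of all roots: 0.5588, 1.7527.
All moduli strictly greater than 1? No.
Verdict: Not invertible.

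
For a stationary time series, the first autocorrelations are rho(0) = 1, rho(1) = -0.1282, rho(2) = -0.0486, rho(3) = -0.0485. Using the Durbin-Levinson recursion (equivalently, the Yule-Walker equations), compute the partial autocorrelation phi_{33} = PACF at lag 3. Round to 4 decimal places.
\phi_{33} = -0.0650

The PACF at lag k is phi_{kk}, the last component of the solution
to the Yule-Walker system G_k phi = r_k where
  (G_k)_{ij} = rho(|i - j|), (r_k)_i = rho(i), i,j = 1..k.
Equivalently, Durbin-Levinson gives phi_{kk} iteratively:
  phi_{11} = rho(1)
  phi_{kk} = [rho(k) - sum_{j=1..k-1} phi_{k-1,j} rho(k-j)]
            / [1 - sum_{j=1..k-1} phi_{k-1,j} rho(j)],
  phi_{k,j} = phi_{k-1,j} - phi_{kk} phi_{k-1,k-j},  j = 1..k-1.
Step k = 1:
  phi_11 = rho(1) = -0.1282.
Step k = 2:
  phi_22 = [rho(2) - phi_11 rho(1)] / [1 - phi_11 rho(1)] = [-0.0486 - (-0.1282)(-0.1282)] / [1 - (-0.1282)(-0.1282)]
         = -0.06503524 / 0.98356476 = -0.066122.
  Update: phi_21 = phi_11 - phi_22 phi_11 = -0.1282 - (-0.066122)(-0.1282) = -0.136677.
Step k = 3:
  phi_33 = [rho(3) - phi_21 rho(2) - phi_22 rho(1)] / [1 - phi_21 rho(1) - phi_22 rho(2)]
    numerator   = -0.0485 - (-0.136677)(-0.0486) - (-0.066122)(-0.1282) = -0.06361933
    denominator = 1 - (-0.136677)(-0.1282) - (-0.066122)(-0.0486) = 0.9792645
  phi_33 = -0.06361933 / 0.9792645 = -0.065.
Therefore phi_{33} = -0.0650.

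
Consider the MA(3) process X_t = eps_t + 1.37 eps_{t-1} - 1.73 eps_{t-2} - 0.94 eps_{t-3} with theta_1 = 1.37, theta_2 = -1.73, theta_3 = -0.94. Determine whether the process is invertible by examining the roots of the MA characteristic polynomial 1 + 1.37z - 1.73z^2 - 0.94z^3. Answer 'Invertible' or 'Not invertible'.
\text{Not invertible}

The MA(q) characteristic polynomial is P(z) = 1 + 1.37z - 1.73z^2 - 0.94z^3.
Invertibility requires all roots to lie outside the unit circle, i.e. |z| > 1 for every root.
Degree 3: look for a simple real root z0 first, then factor out (1 - z/z0) and solve the remaining quadratic.
Testing z0 = -0.5: P(-0.5) = 1 + (1.37)(-0.5) + (-1.73)(-0.5)^2 + (-0.94)(-0.5)^3
  = 1 + (-0.685) + (-0.4325) + (0.1175) = 0.  So z_0 = -0.5 is a root, |z_0| = 0.5.
Divide out the factor (1 + 2 z) = (1 - z/z0) (since 1/z0 = -2):
  P(z) = (1 + 2 z)(1 + (-0.63) z + (-0.47) z^2)
  [check: z-coef -0.63 - (-2) = 1.37; z^2-coef -0.47 - (-2)(-0.63) = -1.73; z^3-coef -(-2)(-0.47) = -0.94.]
Remaining roots from the quadratic factor 1 + (-0.63) z + (-0.47) z^2:
  Set 1 + (-0.63) z + (-0.47) z^2 = 0, i.e. a z^2 + b z + c = 0 with a = -0.47, b = -0.63, c = 1.
  Discriminant D = b^2 - 4ac = (-0.63)^2 - 4*(-0.47)*1 = 0.3969 - (-1.88) = 2.2769.
  D >= 0, so the roots are real: z = (-b +/- sqrt(D)) / (2a) = (0.63 +/- 1.50894) / (-0.94).
    z_1 = (0.63 + 1.50894) / (-0.94) = -2.2755,   |z_1| = 2.2755.
    z_2 = (0.63 - 1.50894) / (-0.94) = 0.935,   |z_2| = 0.935.
Moduli of all roots: 0.5000, 2.2755, 0.9350.
All moduli strictly greater than 1? No.
Verdict: Not invertible.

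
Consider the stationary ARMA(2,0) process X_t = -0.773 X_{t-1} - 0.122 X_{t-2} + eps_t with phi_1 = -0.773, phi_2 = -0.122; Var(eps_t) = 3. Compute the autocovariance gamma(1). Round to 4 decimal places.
\gamma(1) = -3.9937

Multiply the model equation by X_{t-k} and take expectations. With theta_0 = psi_0 = 1 and psi_j the MA(infinity) weights, this gives
  gamma(k) - sum_i phi_i gamma(k-i) = c_k,
  c_k = sigma^2 * sum_{j=k..q} theta_j psi_{j-k}   (c_k = 0 for k > q),
using gamma(-m) = gamma(m).
Pure AR (q = 0): c_0 = sigma^2 = 3, c_k = 0 for k >= 1.
Equations for k = 0, 1, 2 (AR order 2, c_2 = 0):
  (E0) gamma(0) = phi_1 gamma(1) + phi_2 gamma(2) + c_0
  (E1) gamma(1) = phi_1 gamma(0) + phi_2 gamma(1) + c_1
  (E2) gamma(2) = phi_1 gamma(1) + phi_2 gamma(0)
From (E1): gamma(1) = A gamma(0) + B with
  A = phi_1 / (1 - phi_2) = -0.773 / 1.122 = -0.688948,   B = c_1 / (1 - phi_2) = 0 / 1.122 = 0.
Insert (E2) into (E0): gamma(0) (1 - phi_2^2) = phi_1 (1 + phi_2) gamma(1) + c_0.
  phi_1 (1 + phi_2) = (-0.773)(0.878) = -0.678694,   1 - phi_2^2 = 0.985116.
Replace gamma(1) by A gamma(0) + B and collect gamma(0):
  gamma(0) [0.985116 - (-0.678694)(-0.688948)] = c_0 = 3
  gamma(0) * 0.517531 = 3
  gamma(0) = 3 / 0.517531 = 5.796755.
  gamma(1) = A gamma(0) = (-0.688948)(5.796755) = -3.993665.
Therefore gamma(1) = -3.9937 (to 4 decimal places).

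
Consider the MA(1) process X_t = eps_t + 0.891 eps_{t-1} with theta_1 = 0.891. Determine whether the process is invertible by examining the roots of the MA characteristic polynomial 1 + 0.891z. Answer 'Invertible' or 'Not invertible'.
\text{Invertible}

The MA(q) characteristic polynomial is P(z) = 1 + 0.891z.
Invertibility requires all roots to lie outside the unit circle, i.e. |z| > 1 for every root.
This is linear in z: 1 + (0.891) z = 0  =>  z = -1/(0.891) = -1.122334,  |z| = 1.122334.
Moduli of all roots: 1.1223.
All moduli strictly greater than 1? Yes.
Verdict: Invertible.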